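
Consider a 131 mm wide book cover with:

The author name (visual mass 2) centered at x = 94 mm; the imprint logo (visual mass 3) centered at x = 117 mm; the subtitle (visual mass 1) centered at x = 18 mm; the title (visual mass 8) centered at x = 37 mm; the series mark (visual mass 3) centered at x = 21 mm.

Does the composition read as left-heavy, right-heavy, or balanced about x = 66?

Total weight = 2 + 3 + 1 + 8 + 3 = 17.
x-moment: 2·94 + 3·117 + 1·18 + 8·37 + 3·21 = 916; centroid 916/17 ≈ 53.88.
53.9 vs midline 66 → left-heavy.

left-heavy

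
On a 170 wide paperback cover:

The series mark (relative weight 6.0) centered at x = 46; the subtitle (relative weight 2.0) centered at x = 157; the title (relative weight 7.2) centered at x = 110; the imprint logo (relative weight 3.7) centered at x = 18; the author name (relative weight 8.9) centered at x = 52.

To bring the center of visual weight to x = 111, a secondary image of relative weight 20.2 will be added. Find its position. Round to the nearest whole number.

x ≈ 169

After adding the secondary image, total weight = 6.0 + 2.0 + 7.2 + 3.7 + 8.9 + 20.2 = 48.0.
Along x: (1911.4 + 20.2·x) / 48.0 = 111 (existing moment 6.0·46 + 2.0·157 + 7.2·110 + 3.7·18 + 8.9·52 = 1911.4) ⇒ x = (5328.0 − 1911.4) / 20.2 ≈ 169.14.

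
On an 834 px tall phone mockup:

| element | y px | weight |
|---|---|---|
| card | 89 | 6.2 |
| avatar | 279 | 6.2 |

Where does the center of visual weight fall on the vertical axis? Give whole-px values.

y ≈ 184

Σw = 6.2 + 6.2 = 12.4.
Σw·y = 6.2·89 + 6.2·279 = 2281.6, so ȳ = 2281.6/12.4 ≈ 184.00.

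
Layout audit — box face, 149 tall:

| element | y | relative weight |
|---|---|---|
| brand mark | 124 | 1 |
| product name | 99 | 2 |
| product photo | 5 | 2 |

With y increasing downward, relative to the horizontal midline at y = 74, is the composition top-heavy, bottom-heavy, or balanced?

top-heavy

Total weight = 1 + 2 + 2 = 5.
y: (1·124 + 2·99 + 2·5) / 5 = 332 / 5 ≈ 66.40
66.4 lies above (smaller y than) the midline 74, so the layout is top-heavy.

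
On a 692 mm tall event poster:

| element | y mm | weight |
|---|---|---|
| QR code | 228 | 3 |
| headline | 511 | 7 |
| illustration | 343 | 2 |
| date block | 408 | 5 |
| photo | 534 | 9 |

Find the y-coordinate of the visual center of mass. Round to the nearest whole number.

Σw = 3 + 7 + 2 + 5 + 9 = 26.
Σw·y = 3·228 + 7·511 + 2·343 + 5·408 + 9·534 = 11793, so ȳ = 11793/26 ≈ 453.58.

y ≈ 454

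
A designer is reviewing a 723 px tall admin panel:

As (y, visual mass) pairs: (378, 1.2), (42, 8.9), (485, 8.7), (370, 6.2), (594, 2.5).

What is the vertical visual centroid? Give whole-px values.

y ≈ 321

Σw = 1.2 + 8.9 + 8.7 + 6.2 + 2.5 = 27.5.
Σw·y = 1.2·378 + 8.9·42 + 8.7·485 + 6.2·370 + 2.5·594 = 8825.9, so ȳ = 8825.9/27.5 ≈ 320.94.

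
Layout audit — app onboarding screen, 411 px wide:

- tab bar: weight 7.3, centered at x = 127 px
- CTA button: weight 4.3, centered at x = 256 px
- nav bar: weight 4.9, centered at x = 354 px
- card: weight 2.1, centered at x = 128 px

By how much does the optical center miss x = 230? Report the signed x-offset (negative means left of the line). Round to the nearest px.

Weights sum to 7.3 + 4.3 + 4.9 + 2.1 = 18.6.
Σw·x = 7.3·127 + 4.3·256 + 4.9·354 + 2.1·128 = 4031.3, so x̄ = 4031.3/18.6 ≈ 216.74.
Against x = 230, that's 216.74 − 230 = -13.26.

≈ -13 px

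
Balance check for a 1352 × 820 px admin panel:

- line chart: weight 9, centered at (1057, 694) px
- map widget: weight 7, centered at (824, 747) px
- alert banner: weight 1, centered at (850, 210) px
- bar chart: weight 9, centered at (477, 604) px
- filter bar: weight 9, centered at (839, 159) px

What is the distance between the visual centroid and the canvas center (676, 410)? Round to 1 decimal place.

≈ 172.1 px

Σw = 9 + 7 + 1 + 9 + 9 = 35.
Σw·x = 9·1057 + 7·824 + 1·850 + 9·477 + 9·839 = 27975, so x̄ = 27975/35 ≈ 799.29.
Σw·y = 9·694 + 7·747 + 1·210 + 9·604 + 9·159 = 18552, so ȳ = 18552/35 ≈ 530.06.
Relative to (676, 410): Δ = (123.29, 120.06); |Δ| = √(123.29² + 120.06²) ≈ 172.08.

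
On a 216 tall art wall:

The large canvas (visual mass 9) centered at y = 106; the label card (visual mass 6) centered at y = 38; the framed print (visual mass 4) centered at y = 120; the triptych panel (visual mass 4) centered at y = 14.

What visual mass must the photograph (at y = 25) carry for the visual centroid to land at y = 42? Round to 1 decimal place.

w ≈ 44.2

Existing Σw = 23 (9 + 6 + 4 + 4); existing moment 9·106 + 6·38 + 4·120 + 4·14 = 1718.
For the centroid to hit 42: (1718 + w·25) / (23 + w) = 42.
So w = (42·23 − 1718)/(25 − 42) = -752/-17 ≈ 44.24.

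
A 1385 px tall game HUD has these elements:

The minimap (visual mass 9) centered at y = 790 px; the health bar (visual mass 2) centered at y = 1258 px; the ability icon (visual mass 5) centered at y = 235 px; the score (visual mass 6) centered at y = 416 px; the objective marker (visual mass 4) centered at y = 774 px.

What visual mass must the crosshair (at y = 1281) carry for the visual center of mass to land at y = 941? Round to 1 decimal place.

w ≈ 23.7

Existing Σw = 26 (9 + 2 + 5 + 6 + 4); existing moment 9·790 + 2·1258 + 5·235 + 6·416 + 4·774 = 16393.
Set Σw·y/Σw = 941: (16393 + 1281w) = 941·(26 + w).
Rearranging, w·(1281 − 941) = 941·26 − 16393 = 8073, so w ≈ 8073/340 = 23.74.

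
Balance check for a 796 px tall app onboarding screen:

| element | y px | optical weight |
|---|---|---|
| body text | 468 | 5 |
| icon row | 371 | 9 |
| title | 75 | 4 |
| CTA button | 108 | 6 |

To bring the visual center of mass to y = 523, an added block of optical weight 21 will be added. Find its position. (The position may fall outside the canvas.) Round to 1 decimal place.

With the added block, Σw becomes 5 + 9 + 4 + 6 + 21 = 45.
y: need Σw·y = 45·523 = 23535. Existing = 5·468 + 9·371 + 4·75 + 6·108 = 6627. Remainder 16908 / 21 ≈ 805.14.

y ≈ 805.1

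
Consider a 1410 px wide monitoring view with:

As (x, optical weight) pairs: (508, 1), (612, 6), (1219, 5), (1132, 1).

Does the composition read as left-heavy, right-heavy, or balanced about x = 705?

Weights sum to 1 + 6 + 5 + 1 = 13.
Σw·x = 1·508 + 6·612 + 5·1219 + 1·1132 = 11407, so x̄ = 11407/13 ≈ 877.46.
877.5 vs midline 705 → right-heavy.

right-heavy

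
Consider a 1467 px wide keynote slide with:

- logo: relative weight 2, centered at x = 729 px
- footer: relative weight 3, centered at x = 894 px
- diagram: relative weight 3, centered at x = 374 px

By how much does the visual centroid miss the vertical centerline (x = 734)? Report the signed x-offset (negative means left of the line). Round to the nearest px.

Total weight = 2 + 3 + 3 = 8.
Σw·x = 2·729 + 3·894 + 3·374 = 5262, so x̄ = 5262/8 ≈ 657.75.
Offset from x = 734: 657.75 − 734 ≈ -76.25.

≈ -76 px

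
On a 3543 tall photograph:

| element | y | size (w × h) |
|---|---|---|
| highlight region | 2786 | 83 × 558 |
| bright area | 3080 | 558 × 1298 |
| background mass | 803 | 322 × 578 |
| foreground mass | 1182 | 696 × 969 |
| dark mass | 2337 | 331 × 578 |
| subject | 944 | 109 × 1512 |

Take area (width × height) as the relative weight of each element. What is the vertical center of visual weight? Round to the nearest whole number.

Areas → weights: highlight region 83·558 = 46314, bright area 558·1298 = 724284, background mass 322·578 = 186116, foreground mass 696·969 = 674424, dark mass 331·578 = 191318, subject 109·1512 = 164808; Σw = 1987264.
y: moment 3909134758 / weight 1987264 ≈ 1967.09

y ≈ 1967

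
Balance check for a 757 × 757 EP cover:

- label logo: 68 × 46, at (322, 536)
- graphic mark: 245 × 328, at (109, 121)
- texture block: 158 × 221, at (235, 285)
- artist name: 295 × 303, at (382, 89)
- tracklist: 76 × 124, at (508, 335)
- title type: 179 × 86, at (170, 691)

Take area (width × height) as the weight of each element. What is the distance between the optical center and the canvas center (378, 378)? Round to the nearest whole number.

≈ 228

Areas: label logo 68·46 = 3128, graphic mark 245·328 = 80360, texture block 158·221 = 34918, artist name 295·303 = 89385, tracklist 76·124 = 9424, title type 179·86 = 15394. Total weight = 232609.
x-moment: 3128·322 + 80360·109 + 34918·235 + 89385·382 + 9424·508 + 15394·170 = 59521628; centroid 59521628/232609 ≈ 255.89.
y-moment: 3128·536 + 80360·121 + 34918·285 + 89385·89 + 9424·335 + 15394·691 = 43101357; centroid 43101357/232609 ≈ 185.30.
Relative to (378, 378): Δ = (-122.11, -192.70); |Δ| = √(-122.11² + -192.70²) ≈ 228.14.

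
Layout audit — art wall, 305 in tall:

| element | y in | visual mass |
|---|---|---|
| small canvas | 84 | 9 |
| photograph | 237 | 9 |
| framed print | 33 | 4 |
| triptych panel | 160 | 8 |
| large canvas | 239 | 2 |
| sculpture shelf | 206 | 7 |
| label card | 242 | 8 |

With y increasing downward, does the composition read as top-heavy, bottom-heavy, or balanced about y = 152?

Total weight = 9 + 9 + 4 + 8 + 2 + 7 + 8 = 47.
y: moment 8157 / weight 47 ≈ 173.55
173.6 vs midline 152 → bottom-heavy.

bottom-heavy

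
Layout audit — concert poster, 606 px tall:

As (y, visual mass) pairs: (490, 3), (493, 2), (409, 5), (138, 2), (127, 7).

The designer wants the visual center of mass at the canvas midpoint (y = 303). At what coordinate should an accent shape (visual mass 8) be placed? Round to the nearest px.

y ≈ 314

New total weight: (3 + 2 + 5 + 2 + 7) + 8 = 27.
Along y: (5666 + 8·y) / 27 = 303 (existing moment 3·490 + 2·493 + 5·409 + 2·138 + 7·127 = 5666) ⇒ y = (8181 − 5666) / 8 ≈ 314.38.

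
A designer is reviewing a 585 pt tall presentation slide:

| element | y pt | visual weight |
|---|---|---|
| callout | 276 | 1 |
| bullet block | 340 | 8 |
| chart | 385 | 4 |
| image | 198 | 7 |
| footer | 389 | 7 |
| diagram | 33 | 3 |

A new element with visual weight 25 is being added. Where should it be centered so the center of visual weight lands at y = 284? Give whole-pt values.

y ≈ 275

With the new element, Σw becomes 1 + 8 + 4 + 7 + 7 + 3 + 25 = 55.
y: need Σw·y = 55·284 = 15620. Existing = 1·276 + 8·340 + 4·385 + 7·198 + 7·389 + 3·33 = 8744. Remainder 6876 / 25 ≈ 275.04.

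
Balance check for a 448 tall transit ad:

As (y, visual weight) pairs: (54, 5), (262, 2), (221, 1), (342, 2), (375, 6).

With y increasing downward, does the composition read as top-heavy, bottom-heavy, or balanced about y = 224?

Total weight = 5 + 2 + 1 + 2 + 6 = 16.
Σw·y = 5·54 + 2·262 + 1·221 + 2·342 + 6·375 = 3949, so ȳ = 3949/16 ≈ 246.81.
246.8 lies below (larger y than) the midline 224, so the layout is bottom-heavy.

bottom-heavy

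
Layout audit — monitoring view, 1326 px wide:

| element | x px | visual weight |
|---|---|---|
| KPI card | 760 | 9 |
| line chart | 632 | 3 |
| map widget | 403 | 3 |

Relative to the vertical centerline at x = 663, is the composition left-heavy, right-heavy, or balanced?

Weights sum to 9 + 3 + 3 = 15.
Σw·x = 9·760 + 3·632 + 3·403 = 9945, so x̄ = 9945/15 ≈ 663.00.
663.00 = 663 exactly: balanced.

balanced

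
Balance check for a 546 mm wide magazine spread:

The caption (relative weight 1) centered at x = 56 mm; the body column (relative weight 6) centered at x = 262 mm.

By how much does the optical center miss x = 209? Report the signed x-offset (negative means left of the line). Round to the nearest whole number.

≈ 24 mm

Total weight = 1 + 6 = 7.
Σw·x = 1·56 + 6·262 = 1628, so x̄ = 1628/7 ≈ 232.57.
Against x = 209, that's 232.57 − 209 = 23.57.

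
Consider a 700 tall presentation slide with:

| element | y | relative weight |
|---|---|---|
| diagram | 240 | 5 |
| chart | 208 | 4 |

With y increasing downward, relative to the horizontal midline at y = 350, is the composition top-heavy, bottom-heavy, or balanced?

top-heavy

Weights sum to 5 + 4 = 9.
y-moment: 5·240 + 4·208 = 2032; centroid 2032/9 ≈ 225.78.
Since 225.8 is above (smaller y than) 350, the composition reads top-heavy.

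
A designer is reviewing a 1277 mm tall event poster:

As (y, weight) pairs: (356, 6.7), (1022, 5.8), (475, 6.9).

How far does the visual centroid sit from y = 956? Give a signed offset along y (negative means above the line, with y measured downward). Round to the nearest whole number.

Weights sum to 6.7 + 5.8 + 6.9 = 19.4.
y-moment: 6.7·356 + 5.8·1022 + 6.9·475 = 11590.3; centroid 11590.3/19.4 ≈ 597.44.
Offset from y = 956: 597.44 − 956 ≈ -358.56.

≈ -359 mm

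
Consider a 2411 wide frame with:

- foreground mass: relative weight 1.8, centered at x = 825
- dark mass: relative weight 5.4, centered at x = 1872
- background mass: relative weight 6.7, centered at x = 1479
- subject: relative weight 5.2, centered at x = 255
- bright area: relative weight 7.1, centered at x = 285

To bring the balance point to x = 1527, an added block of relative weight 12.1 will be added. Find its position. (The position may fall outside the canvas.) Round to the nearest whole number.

New total weight: (1.8 + 5.4 + 6.7 + 5.2 + 7.1) + 12.1 = 38.3.
Along x: (24852.6 + 12.1·x) / 38.3 = 1527 (existing moment 1.8·825 + 5.4·1872 + 6.7·1479 + 5.2·255 + 7.1·285 = 24852.6) ⇒ x = (58484.1 − 24852.6) / 12.1 ≈ 2779.46.

x ≈ 2779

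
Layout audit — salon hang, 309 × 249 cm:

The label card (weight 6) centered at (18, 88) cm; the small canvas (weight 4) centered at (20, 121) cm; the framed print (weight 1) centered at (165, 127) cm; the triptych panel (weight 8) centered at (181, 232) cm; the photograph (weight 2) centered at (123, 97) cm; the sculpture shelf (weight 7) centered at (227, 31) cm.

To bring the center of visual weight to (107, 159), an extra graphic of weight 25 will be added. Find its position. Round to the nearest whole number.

New total weight: (6 + 4 + 1 + 8 + 2 + 7) + 25 = 53.
x: need Σw·x = 53·107 = 5671. Existing = 6·18 + 4·20 + 1·165 + 8·181 + 2·123 + 7·227 = 3636. Remainder 2035 / 25 ≈ 81.40.
y: need Σw·y = 53·159 = 8427. Existing = 6·88 + 4·121 + 1·127 + 8·232 + 2·97 + 7·31 = 3406. Remainder 5021 / 25 ≈ 200.84.

(81, 201)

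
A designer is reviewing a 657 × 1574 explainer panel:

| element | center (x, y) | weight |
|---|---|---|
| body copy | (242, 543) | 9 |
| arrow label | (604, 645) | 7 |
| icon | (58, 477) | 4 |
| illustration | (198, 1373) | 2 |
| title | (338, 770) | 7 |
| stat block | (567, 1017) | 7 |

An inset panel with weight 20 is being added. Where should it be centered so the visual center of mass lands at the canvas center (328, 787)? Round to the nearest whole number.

(250, 875)

After adding the inset panel, total weight = 9 + 7 + 4 + 2 + 7 + 7 + 20 = 56.
Along x: (13369 + 20·x) / 56 = 328 (existing moment 9·242 + 7·604 + 4·58 + 2·198 + 7·338 + 7·567 = 13369) ⇒ x = (18368 − 13369) / 20 ≈ 249.95.
Along y: (26565 + 20·y) / 56 = 787 (existing moment 9·543 + 7·645 + 4·477 + 2·1373 + 7·770 + 7·1017 = 26565) ⇒ y = (44072 − 26565) / 20 ≈ 875.35.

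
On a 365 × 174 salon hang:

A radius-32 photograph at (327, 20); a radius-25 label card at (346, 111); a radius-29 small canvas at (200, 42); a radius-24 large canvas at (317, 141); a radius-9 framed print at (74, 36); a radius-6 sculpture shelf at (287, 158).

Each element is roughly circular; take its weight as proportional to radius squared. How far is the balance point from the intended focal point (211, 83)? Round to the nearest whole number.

Weights ∝ r²: photograph 32² = 1024, label card 25² = 625, small canvas 29² = 841, large canvas 24² = 576, framed print 9² = 81, sculpture shelf 6² = 36; Σw = 3183.
x: (1024·327 + 625·346 + 841·200 + 576·317 + 81·74 + 36·287) / 3183 = 918216 / 3183 ≈ 288.48
y: (1024·20 + 625·111 + 841·42 + 576·141 + 81·36 + 36·158) / 3183 = 214997 / 3183 ≈ 67.55
Relative to (211, 83): Δ = (77.48, -15.45); |Δ| = √(77.48² + -15.45²) ≈ 79.00.

≈ 79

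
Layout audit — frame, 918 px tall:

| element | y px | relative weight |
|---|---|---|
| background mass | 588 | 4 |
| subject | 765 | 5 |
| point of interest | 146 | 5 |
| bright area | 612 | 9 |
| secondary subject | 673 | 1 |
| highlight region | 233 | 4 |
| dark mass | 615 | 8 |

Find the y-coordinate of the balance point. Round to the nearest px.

y ≈ 526

Total weight = 4 + 5 + 5 + 9 + 1 + 4 + 8 = 36.
y: moment 18940 / weight 36 ≈ 526.11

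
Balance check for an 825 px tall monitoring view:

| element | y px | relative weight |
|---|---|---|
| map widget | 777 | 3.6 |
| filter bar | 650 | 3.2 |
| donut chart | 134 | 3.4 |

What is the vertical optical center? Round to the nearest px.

Weights sum to 3.6 + 3.2 + 3.4 = 10.2.
y: (3.6·777 + 3.2·650 + 3.4·134) / 10.2 = 5332.8 / 10.2 ≈ 522.82

y ≈ 523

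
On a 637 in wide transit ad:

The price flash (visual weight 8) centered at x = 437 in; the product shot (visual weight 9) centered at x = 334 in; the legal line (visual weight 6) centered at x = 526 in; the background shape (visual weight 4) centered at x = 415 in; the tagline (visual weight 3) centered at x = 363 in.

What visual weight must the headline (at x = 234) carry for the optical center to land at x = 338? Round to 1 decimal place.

Known weights sum to 8 + 9 + 6 + 4 + 3 = 30; their moment is 8·437 + 9·334 + 6·526 + 4·415 + 3·363 = 12407.
Balance at x = 338 requires (12407 + w·234) / (30 + w) = 338.
Solving: w = (338·30 − 12407) / (234 − 338) = -2267 / -104 ≈ 21.80.

w ≈ 21.8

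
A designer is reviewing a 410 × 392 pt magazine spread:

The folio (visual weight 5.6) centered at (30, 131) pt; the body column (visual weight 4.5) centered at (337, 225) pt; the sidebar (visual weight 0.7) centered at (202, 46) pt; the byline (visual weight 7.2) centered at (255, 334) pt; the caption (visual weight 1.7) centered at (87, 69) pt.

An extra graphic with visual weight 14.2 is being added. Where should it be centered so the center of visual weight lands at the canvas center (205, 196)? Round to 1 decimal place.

After adding the extra graphic, total weight = 5.6 + 4.5 + 0.7 + 7.2 + 1.7 + 14.2 = 33.9.
x: target moment 33.9×205 = 6949.5; current 5.6·30 + 4.5·337 + 0.7·202 + 7.2·255 + 1.7·87 = 3809.8; the extra graphic supplies 3139.7, so x = 3139.7/14.2 ≈ 221.11.
y: target moment 33.9×196 = 6644.4; current 5.6·131 + 4.5·225 + 0.7·46 + 7.2·334 + 1.7·69 = 4300.4; the extra graphic supplies 2344.0, so y = 2344.0/14.2 ≈ 165.07.

(221.1, 165.1)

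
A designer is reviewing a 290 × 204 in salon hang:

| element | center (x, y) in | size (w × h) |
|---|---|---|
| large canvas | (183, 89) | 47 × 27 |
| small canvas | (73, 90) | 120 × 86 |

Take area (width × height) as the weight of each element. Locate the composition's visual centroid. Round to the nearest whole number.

(85, 90)

Areas: large canvas 47·27 = 1269, small canvas 120·86 = 10320. Total weight = 11589.
x-moment: 1269·183 + 10320·73 = 985587; centroid 985587/11589 ≈ 85.05.
y-moment: 1269·89 + 10320·90 = 1041741; centroid 1041741/11589 ≈ 89.89.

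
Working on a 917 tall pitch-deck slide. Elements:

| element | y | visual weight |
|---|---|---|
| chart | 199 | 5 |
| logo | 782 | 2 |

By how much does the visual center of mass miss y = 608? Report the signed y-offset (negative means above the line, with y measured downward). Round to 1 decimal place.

≈ -242.4

Total weight = 5 + 2 = 7.
y: (5·199 + 2·782) / 7 = 2559 / 7 ≈ 365.57
Difference: 365.57 − 608 ≈ -242.43.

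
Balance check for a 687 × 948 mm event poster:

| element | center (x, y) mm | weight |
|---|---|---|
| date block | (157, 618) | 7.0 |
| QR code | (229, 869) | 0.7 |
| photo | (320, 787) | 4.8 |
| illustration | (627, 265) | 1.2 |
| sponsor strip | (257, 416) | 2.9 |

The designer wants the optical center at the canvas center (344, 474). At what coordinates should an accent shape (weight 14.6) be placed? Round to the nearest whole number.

With the accent shape, Σw becomes 7.0 + 0.7 + 4.8 + 1.2 + 2.9 + 14.6 = 31.2.
x: target moment 31.2×344 = 10732.8; current 7.0·157 + 0.7·229 + 4.8·320 + 1.2·627 + 2.9·257 = 4293.0; the accent shape supplies 6439.8, so x = 6439.8/14.6 ≈ 441.08.
y: target moment 31.2×474 = 14788.8; current 7.0·618 + 0.7·869 + 4.8·787 + 1.2·265 + 2.9·416 = 10236.3; the accent shape supplies 4552.5, so y = 4552.5/14.6 ≈ 311.82.

(441, 312)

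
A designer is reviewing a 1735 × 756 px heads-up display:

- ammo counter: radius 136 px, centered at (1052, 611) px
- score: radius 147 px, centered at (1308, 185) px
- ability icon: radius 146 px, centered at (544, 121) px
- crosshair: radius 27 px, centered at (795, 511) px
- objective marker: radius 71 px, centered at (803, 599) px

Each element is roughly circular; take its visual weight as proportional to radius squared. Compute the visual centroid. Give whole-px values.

(952, 317)

r² weights: ammo counter 136² = 18496, score 147² = 21609, ability icon 146² = 21316, crosshair 27² = 729, objective marker 71² = 5041. Total = 67191.
Σw·x = 18496·1052 + 21609·1308 + 21316·544 + 729·795 + 5041·803 = 63945746, so x̄ = 63945746/67191 ≈ 951.70.
Σw·y = 18496·611 + 21609·185 + 21316·121 + 729·511 + 5041·599 = 21270035, so ȳ = 21270035/67191 ≈ 316.56.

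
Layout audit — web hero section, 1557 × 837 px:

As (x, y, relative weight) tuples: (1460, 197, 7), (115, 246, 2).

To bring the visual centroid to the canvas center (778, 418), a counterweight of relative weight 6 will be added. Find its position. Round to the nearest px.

(203, 733)

After adding the counterweight, total weight = 7 + 2 + 6 = 15.
Along x: (10450 + 6·x) / 15 = 778 (existing moment 7·1460 + 2·115 = 10450) ⇒ x = (11670 − 10450) / 6 ≈ 203.33.
Along y: (1871 + 6·y) / 15 = 418 (existing moment 7·197 + 2·246 = 1871) ⇒ y = (6270 − 1871) / 6 ≈ 733.17.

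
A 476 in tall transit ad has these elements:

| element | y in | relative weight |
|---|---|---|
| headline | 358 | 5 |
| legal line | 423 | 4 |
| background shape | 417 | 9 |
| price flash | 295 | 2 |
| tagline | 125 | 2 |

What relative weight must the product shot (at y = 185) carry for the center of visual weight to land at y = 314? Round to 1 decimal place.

w ≈ 9.0

Existing Σw = 22 (5 + 4 + 9 + 2 + 2); existing moment 5·358 + 4·423 + 9·417 + 2·295 + 2·125 = 8075.
Balance at y = 314 requires (8075 + w·185) / (22 + w) = 314.
Solving: w = (314·22 − 8075) / (185 − 314) = -1167 / -129 ≈ 9.05.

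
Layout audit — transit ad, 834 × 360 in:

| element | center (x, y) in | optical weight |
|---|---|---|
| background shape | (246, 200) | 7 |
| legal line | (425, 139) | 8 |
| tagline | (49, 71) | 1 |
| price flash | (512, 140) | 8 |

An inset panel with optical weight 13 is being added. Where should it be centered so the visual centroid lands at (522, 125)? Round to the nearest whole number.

(773, 71)

With the inset panel, Σw becomes 7 + 8 + 1 + 8 + 13 = 37.
Along x: (9267 + 13·x) / 37 = 522 (existing moment 7·246 + 8·425 + 1·49 + 8·512 = 9267) ⇒ x = (19314 − 9267) / 13 ≈ 772.85.
Along y: (3703 + 13·y) / 37 = 125 (existing moment 7·200 + 8·139 + 1·71 + 8·140 = 3703) ⇒ y = (4625 − 3703) / 13 ≈ 70.92.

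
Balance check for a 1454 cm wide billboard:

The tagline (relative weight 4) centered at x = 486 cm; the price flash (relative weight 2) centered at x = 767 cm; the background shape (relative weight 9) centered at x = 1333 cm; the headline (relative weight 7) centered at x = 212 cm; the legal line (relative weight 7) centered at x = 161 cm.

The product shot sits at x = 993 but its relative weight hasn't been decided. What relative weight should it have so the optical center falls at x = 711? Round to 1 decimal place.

w ≈ 9.0

Existing Σw = 29 (4 + 2 + 9 + 7 + 7); existing moment 4·486 + 2·767 + 9·1333 + 7·212 + 7·161 = 18086.
For the centroid to hit 711: (18086 + w·993) / (29 + w) = 711.
Rearranging, w·(993 − 711) = 711·29 − 18086 = 2533, so w ≈ 2533/282 = 8.98.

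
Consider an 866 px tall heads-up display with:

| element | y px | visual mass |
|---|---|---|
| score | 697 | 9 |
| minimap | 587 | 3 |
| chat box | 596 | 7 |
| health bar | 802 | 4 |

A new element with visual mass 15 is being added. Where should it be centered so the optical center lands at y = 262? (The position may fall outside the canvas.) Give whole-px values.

New total weight: (9 + 3 + 7 + 4) + 15 = 38.
y: target moment 38×262 = 9956; current 9·697 + 3·587 + 7·596 + 4·802 = 15414; the new element supplies -5458, so y = -5458/15 ≈ -363.87.

y ≈ -364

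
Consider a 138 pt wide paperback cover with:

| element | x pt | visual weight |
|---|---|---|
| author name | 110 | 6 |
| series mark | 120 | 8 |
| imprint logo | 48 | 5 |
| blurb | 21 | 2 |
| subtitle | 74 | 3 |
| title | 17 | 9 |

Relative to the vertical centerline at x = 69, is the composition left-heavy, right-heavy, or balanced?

Σw = 6 + 8 + 5 + 2 + 3 + 9 = 33.
x-moment: 6·110 + 8·120 + 5·48 + 2·21 + 3·74 + 9·17 = 2277; centroid 2277/33 ≈ 69.00.
69.00 = 69 exactly: balanced.

balanced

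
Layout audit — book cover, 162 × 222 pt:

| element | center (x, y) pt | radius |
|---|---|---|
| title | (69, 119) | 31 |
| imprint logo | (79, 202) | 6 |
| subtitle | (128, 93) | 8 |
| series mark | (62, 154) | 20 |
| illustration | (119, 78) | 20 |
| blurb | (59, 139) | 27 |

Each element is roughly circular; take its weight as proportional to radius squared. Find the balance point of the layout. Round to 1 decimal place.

(74.4, 124.2)

Weights ∝ r²: title 31² = 961, imprint logo 6² = 36, subtitle 8² = 64, series mark 20² = 400, illustration 20² = 400, blurb 27² = 729; Σw = 2590.
x-moment: 961·69 + 36·79 + 64·128 + 400·62 + 400·119 + 729·59 = 192756; centroid 192756/2590 ≈ 74.42.
y-moment: 961·119 + 36·202 + 64·93 + 400·154 + 400·78 + 729·139 = 321714; centroid 321714/2590 ≈ 124.21.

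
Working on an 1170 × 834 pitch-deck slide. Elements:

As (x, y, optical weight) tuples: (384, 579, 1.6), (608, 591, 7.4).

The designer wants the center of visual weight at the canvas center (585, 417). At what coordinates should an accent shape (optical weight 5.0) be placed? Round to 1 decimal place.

(615.3, 107.6)

With the accent shape, Σw becomes 1.6 + 7.4 + 5.0 = 14.0.
x: need Σw·x = 14.0·585 = 8190.0. Existing = 1.6·384 + 7.4·608 = 5113.6. Remainder 3076.4 / 5.0 ≈ 615.28.
y: need Σw·y = 14.0·417 = 5838.0. Existing = 1.6·579 + 7.4·591 = 5299.8. Remainder 538.2 / 5.0 ≈ 107.64.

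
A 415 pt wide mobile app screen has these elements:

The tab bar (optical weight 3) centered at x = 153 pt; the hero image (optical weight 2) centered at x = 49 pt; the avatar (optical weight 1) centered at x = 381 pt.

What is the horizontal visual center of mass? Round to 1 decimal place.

x ≈ 156.3

Total weight = 3 + 2 + 1 = 6.
Σw·x = 3·153 + 2·49 + 1·381 = 938, so x̄ = 938/6 ≈ 156.33.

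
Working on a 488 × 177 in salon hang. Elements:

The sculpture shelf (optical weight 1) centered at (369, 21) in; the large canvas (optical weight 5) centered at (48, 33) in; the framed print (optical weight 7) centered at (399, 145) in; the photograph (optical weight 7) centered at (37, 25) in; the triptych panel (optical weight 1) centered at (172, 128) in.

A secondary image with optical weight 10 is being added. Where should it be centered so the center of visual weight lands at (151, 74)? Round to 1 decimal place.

New total weight: (1 + 5 + 7 + 7 + 1) + 10 = 31.
x: need Σw·x = 31·151 = 4681. Existing = 1·369 + 5·48 + 7·399 + 7·37 + 1·172 = 3833. Remainder 848 / 10 ≈ 84.80.
y: need Σw·y = 31·74 = 2294. Existing = 1·21 + 5·33 + 7·145 + 7·25 + 1·128 = 1504. Remainder 790 / 10 ≈ 79.00.

(84.8, 79.0)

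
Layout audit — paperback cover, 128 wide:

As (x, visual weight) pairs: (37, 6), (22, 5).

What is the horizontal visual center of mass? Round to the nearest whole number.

Weights sum to 6 + 5 = 11.
Σw·x = 6·37 + 5·22 = 332, so x̄ = 332/11 ≈ 30.18.

x ≈ 30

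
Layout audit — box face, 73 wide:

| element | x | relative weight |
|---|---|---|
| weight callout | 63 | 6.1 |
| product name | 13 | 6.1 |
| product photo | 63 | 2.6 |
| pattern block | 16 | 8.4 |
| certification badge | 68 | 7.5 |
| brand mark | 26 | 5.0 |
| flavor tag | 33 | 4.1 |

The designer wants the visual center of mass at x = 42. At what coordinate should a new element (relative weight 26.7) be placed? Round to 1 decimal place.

With the new element, Σw becomes 6.1 + 6.1 + 2.6 + 8.4 + 7.5 + 5.0 + 4.1 + 26.7 = 66.5.
Along x: (1537.1 + 26.7·x) / 66.5 = 42 (existing moment 6.1·63 + 6.1·13 + 2.6·63 + 8.4·16 + 7.5·68 + 5.0·26 + 4.1·33 = 1537.1) ⇒ x = (2793.0 − 1537.1) / 26.7 ≈ 47.04.

x ≈ 47.0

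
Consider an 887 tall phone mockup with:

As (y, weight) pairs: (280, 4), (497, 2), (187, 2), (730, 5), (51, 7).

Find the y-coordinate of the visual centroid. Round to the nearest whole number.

Total weight = 4 + 2 + 2 + 5 + 7 = 20.
Σw·y = 4·280 + 2·497 + 2·187 + 5·730 + 7·51 = 6495, so ȳ = 6495/20 ≈ 324.75.

y ≈ 325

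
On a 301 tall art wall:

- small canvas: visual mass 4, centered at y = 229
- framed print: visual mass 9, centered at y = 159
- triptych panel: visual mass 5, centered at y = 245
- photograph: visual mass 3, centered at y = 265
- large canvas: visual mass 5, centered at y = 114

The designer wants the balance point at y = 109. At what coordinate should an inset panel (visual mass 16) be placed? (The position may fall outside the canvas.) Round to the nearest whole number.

y ≈ -22

After adding the inset panel, total weight = 4 + 9 + 5 + 3 + 5 + 16 = 42.
y: target moment 42×109 = 4578; current 4·229 + 9·159 + 5·245 + 3·265 + 5·114 = 4937; the inset panel supplies -359, so y = -359/16 ≈ -22.44.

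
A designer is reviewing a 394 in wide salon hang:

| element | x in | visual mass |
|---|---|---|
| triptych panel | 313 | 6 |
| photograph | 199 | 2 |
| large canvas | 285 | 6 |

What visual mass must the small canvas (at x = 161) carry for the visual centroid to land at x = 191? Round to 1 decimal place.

w ≈ 43.7

Fixed elements: Σw = 6 + 2 + 6 = 14, Σw·x = 6·313 + 2·199 + 6·285 = 3986.
Balance at x = 191 requires (3986 + w·161) / (14 + w) = 191.
Rearranging, w·(161 − 191) = 191·14 − 3986 = -1312, so w ≈ -1312/-30 = 43.73.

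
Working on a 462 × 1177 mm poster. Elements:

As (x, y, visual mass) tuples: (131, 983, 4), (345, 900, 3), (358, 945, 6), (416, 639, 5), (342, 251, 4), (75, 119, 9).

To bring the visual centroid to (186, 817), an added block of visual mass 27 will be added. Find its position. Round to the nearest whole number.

(110, 1104)

With the added block, Σw becomes 4 + 3 + 6 + 5 + 4 + 9 + 27 = 58.
x: need Σw·x = 58·186 = 10788. Existing = 4·131 + 3·345 + 6·358 + 5·416 + 4·342 + 9·75 = 7830. Remainder 2958 / 27 ≈ 109.56.
y: need Σw·y = 58·817 = 47386. Existing = 4·983 + 3·900 + 6·945 + 5·639 + 4·251 + 9·119 = 17572. Remainder 29814 / 27 ≈ 1104.22.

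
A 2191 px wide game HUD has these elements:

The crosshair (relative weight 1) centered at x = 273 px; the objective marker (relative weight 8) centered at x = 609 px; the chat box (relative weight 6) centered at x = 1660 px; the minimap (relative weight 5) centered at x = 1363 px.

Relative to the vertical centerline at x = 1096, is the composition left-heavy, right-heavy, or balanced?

Total weight = 1 + 8 + 6 + 5 = 20.
x-moment: 1·273 + 8·609 + 6·1660 + 5·1363 = 21920; centroid 21920/20 ≈ 1096.00.
That equals the midline 1096 — balanced.

balanced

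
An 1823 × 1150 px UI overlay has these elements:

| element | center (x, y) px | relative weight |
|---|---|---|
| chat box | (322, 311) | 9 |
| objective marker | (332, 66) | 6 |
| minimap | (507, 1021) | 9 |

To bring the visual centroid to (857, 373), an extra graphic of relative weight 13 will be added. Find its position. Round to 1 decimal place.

(1712.0, 109.0)

After adding the extra graphic, total weight = 9 + 6 + 9 + 13 = 37.
x: target moment 37×857 = 31709; current 9·322 + 6·332 + 9·507 = 9453; the extra graphic supplies 22256, so x = 22256/13 ≈ 1712.00.
y: target moment 37×373 = 13801; current 9·311 + 6·66 + 9·1021 = 12384; the extra graphic supplies 1417, so y = 1417/13 ≈ 109.00.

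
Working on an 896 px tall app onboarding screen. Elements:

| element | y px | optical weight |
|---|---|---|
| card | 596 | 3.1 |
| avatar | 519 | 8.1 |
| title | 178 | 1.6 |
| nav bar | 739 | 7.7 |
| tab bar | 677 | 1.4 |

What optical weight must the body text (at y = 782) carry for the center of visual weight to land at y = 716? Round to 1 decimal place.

Existing Σw = 21.9 (3.1 + 8.1 + 1.6 + 7.7 + 1.4); existing moment 3.1·596 + 8.1·519 + 1.6·178 + 7.7·739 + 1.4·677 = 12974.4.
Set Σw·y/Σw = 716: (12974.4 + 782w) = 716·(21.9 + w).
Rearranging, w·(782 − 716) = 716·21.9 − 12974.4 = 2706.0, so w ≈ 2706.0/66 = 41.00.

w ≈ 41.0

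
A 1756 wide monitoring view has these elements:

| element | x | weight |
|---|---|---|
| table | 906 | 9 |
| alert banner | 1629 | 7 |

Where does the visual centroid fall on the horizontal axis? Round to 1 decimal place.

x ≈ 1222.3

Weights sum to 9 + 7 = 16.
x-moment: 9·906 + 7·1629 = 19557; centroid 19557/16 ≈ 1222.31.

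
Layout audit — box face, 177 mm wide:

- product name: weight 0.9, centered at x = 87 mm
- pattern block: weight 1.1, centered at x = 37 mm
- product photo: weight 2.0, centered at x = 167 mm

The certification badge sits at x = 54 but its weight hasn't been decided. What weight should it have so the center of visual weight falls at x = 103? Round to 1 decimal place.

Known weights sum to 0.9 + 1.1 + 2.0 = 4.0; their moment is 0.9·87 + 1.1·37 + 2.0·167 = 453.0.
Balance at x = 103 requires (453.0 + w·54) / (4.0 + w) = 103.
So w = (103·4.0 − 453.0)/(54 − 103) = -41.0/-49 ≈ 0.84.

w ≈ 0.8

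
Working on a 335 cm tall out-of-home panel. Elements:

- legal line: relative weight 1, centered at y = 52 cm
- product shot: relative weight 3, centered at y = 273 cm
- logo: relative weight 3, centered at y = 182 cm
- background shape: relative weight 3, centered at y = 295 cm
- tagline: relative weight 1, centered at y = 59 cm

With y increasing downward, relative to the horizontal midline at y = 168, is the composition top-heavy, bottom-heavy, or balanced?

bottom-heavy

Total weight = 1 + 3 + 3 + 3 + 1 = 11.
y-moment: 1·52 + 3·273 + 3·182 + 3·295 + 1·59 = 2361; centroid 2361/11 ≈ 214.64.
214.6 vs midline 168 → bottom-heavy.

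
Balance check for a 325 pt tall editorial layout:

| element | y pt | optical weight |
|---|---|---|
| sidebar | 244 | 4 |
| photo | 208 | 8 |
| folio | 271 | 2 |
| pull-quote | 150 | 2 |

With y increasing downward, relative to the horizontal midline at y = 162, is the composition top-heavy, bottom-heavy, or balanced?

bottom-heavy

Σw = 4 + 8 + 2 + 2 = 16.
Σw·y = 4·244 + 8·208 + 2·271 + 2·150 = 3482, so ȳ = 3482/16 ≈ 217.62.
217.6 lies below (larger y than) the midline 162, so the layout is bottom-heavy.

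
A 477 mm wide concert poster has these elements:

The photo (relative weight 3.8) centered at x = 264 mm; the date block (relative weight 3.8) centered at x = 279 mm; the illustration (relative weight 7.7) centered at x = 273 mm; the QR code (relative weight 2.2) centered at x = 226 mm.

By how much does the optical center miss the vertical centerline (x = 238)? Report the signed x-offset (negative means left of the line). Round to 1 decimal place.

Total weight = 3.8 + 3.8 + 7.7 + 2.2 = 17.5.
x-moment: 3.8·264 + 3.8·279 + 7.7·273 + 2.2·226 = 4662.7; centroid 4662.7/17.5 ≈ 266.44.
Difference: 266.44 − 238 ≈ 28.44.

≈ 28.4 mm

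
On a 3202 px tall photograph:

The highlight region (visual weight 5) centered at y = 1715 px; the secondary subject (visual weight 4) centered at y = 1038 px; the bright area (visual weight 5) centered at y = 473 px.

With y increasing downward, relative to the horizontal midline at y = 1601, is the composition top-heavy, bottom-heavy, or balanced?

Total weight = 5 + 4 + 5 = 14.
Σw·y = 5·1715 + 4·1038 + 5·473 = 15092, so ȳ = 15092/14 ≈ 1078.00.
Since 1078.0 is above (smaller y than) 1601, the composition reads top-heavy.

top-heavy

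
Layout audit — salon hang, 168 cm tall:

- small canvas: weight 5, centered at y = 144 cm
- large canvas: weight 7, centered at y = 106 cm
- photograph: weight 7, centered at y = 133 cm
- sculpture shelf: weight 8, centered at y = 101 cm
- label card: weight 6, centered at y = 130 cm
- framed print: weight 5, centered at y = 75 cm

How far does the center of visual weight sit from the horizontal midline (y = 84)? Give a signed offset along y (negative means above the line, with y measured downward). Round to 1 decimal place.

≈ 30.6 cm

Total weight = 5 + 7 + 7 + 8 + 6 + 5 = 38.
Σw·y = 5·144 + 7·106 + 7·133 + 8·101 + 6·130 + 5·75 = 4356, so ȳ = 4356/38 ≈ 114.63.
Difference: 114.63 − 84 ≈ 30.63.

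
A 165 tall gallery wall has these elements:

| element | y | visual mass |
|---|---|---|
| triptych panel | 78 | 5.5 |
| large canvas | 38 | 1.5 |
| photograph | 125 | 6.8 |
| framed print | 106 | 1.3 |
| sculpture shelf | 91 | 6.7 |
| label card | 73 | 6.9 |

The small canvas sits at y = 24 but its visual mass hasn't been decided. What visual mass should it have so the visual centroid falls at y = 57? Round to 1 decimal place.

Known weights sum to 5.5 + 1.5 + 6.8 + 1.3 + 6.7 + 6.9 = 28.7; their moment is 5.5·78 + 1.5·38 + 6.8·125 + 1.3·106 + 6.7·91 + 6.9·73 = 2587.2.
For the centroid to hit 57: (2587.2 + w·24) / (28.7 + w) = 57.
Rearranging, w·(24 − 57) = 57·28.7 − 2587.2 = -951.3, so w ≈ -951.3/-33 = 28.83.

w ≈ 28.8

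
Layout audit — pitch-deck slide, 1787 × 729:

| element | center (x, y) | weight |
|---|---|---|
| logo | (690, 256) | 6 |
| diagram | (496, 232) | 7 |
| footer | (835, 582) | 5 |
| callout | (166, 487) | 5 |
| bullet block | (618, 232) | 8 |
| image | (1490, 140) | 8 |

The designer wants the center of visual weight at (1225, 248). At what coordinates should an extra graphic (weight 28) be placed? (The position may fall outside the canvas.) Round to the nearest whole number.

(1878, 183)

New total weight: (6 + 7 + 5 + 5 + 8 + 8) + 28 = 67.
x: need Σw·x = 67·1225 = 82075. Existing = 6·690 + 7·496 + 5·835 + 5·166 + 8·618 + 8·1490 = 29481. Remainder 52594 / 28 ≈ 1878.36.
y: need Σw·y = 67·248 = 16616. Existing = 6·256 + 7·232 + 5·582 + 5·487 + 8·232 + 8·140 = 11481. Remainder 5135 / 28 ≈ 183.39.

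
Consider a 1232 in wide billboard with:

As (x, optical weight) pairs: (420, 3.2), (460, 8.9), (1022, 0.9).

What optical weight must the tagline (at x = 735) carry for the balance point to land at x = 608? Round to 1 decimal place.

w ≈ 12.2

Fixed elements: Σw = 3.2 + 8.9 + 0.9 = 13.0, Σw·x = 3.2·420 + 8.9·460 + 0.9·1022 = 6357.8.
Set Σw·x/Σw = 608: (6357.8 + 735w) = 608·(13.0 + w).
Rearranging, w·(735 − 608) = 608·13.0 − 6357.8 = 1546.2, so w ≈ 1546.2/127 = 12.17.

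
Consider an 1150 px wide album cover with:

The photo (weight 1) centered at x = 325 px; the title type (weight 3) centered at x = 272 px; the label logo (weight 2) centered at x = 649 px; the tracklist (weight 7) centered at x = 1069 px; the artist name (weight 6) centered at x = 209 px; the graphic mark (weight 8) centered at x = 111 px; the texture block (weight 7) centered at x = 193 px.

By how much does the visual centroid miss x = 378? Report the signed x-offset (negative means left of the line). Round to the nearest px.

≈ 17 px

Total weight = 1 + 3 + 2 + 7 + 6 + 8 + 7 = 34.
x: moment 13415 / weight 34 ≈ 394.56
Difference: 394.56 − 378 ≈ 16.56.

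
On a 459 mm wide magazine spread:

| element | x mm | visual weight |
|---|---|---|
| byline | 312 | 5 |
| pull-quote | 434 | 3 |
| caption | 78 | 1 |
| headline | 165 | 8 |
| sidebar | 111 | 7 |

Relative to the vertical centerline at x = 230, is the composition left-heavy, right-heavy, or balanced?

left-heavy

Weights sum to 5 + 3 + 1 + 8 + 7 = 24.
Σw·x = 5·312 + 3·434 + 1·78 + 8·165 + 7·111 = 5037, so x̄ = 5037/24 ≈ 209.88.
209.9 vs midline 230 → left-heavy.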